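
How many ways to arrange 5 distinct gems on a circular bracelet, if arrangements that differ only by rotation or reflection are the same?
(5-1)!/2 = 24/2 = 12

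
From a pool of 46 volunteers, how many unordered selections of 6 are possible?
C(46,6) = 46!/(6!×40!) = 9366819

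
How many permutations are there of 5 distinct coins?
5! = 120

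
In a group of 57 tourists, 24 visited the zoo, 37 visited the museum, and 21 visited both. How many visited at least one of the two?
|A∪B| = |A| + |B| - |A∩B| = 24 + 37 - 21 = 40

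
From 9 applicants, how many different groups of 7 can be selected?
C(9,7) = 9!/(7!×2!) = 36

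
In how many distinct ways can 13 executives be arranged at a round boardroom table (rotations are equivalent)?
Circular: fix one position, arrange the rest. (13-1)! = 479001600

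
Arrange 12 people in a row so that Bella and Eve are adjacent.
Treat as block: (12-1)! × 2! = 39916800 × 2 = 79833600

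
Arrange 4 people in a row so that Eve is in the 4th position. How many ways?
Fix one position: (4-1)! = 6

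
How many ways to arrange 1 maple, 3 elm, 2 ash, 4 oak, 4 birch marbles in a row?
14! / (1! × 3! × 2! × 4! × 4!) = 12612600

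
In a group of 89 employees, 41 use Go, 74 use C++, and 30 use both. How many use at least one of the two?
|A∪B| = |A| + |B| - |A∩B| = 41 + 74 - 30 = 85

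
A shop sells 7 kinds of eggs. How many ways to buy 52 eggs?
C(52+7-1, 7-1) = C(58, 6) = 40475358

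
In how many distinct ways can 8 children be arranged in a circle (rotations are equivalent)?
Circular: fix one position, arrange the rest. (8-1)! = 5040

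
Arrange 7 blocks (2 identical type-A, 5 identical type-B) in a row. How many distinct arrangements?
7! / (2! × 5!) = 21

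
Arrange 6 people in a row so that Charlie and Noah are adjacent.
Treat as block: (6-1)! × 2! = 120 × 2 = 240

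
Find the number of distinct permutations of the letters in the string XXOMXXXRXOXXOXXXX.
17! / (12! × 3! × 1! × 1!) = 123760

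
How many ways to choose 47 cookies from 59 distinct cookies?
C(59,47) = 59!/(47!×12!) = 1119487075980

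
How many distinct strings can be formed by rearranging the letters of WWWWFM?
6! / (1! × 1! × 4!) = 30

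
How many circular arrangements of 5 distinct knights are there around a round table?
Circular: fix one position, arrange the rest. (5-1)! = 24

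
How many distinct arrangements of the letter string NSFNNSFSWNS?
11! / (1! × 4! × 4! × 2!) = 34650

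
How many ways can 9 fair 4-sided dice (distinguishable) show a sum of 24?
Coefficient of x^24 in (x + x² + ... + x^4)^9. By inclusion-exclusion on dice exceeding 4: Σ_j (-1)^j C(9,j)·C(24-1-4j, 8) = C(9,0)·C(23,8) - C(9,1)·C(19,8) + C(9,2)·C(15,8) - C(9,3)·C(11,8) = 1·490314 - 9·75582 + 36·6435 - 84·165 = 27876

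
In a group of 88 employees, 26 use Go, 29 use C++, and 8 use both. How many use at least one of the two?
|A∪B| = |A| + |B| - |A∩B| = 26 + 29 - 8 = 47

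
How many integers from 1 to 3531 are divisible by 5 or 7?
⌊3531/5⌋ + ⌊3531/7⌋ - ⌊3531/35⌋ = 706 + 504 - 100 = 1110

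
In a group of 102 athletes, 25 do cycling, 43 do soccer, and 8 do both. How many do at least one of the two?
|A∪B| = |A| + |B| - |A∩B| = 25 + 43 - 8 = 60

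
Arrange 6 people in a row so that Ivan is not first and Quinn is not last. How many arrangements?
By inclusion-exclusion: 6! - 2×(6-1)! + (6-2)! = 720 - 240 + 24 = 504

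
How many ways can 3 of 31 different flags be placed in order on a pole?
P(31,3) = 31!/(31-3)! = 26970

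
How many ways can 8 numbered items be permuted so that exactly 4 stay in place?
Choose the 4 fixed points C(8,4) = 70, derange the rest: !4 = Σ_{j=0}^{4} (-1)^j·4!/j! = 24 - 24 + 12 - 4 + 1 = 9. Product = 70 × 9 = 630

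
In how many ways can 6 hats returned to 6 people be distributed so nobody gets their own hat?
!6 = Σ_{j=0}^{6} (-1)^j·6!/j! = 720 - 720 + 360 - 120 + 30 - 6 + 1 = 265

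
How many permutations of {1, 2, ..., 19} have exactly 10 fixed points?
Choose the 10 fixed points C(19,10) = 92378, derange the rest: !9 = Σ_{j=0}^{9} (-1)^j·9!/j! = 362880 - 362880 + 181440 - 60480 + 15120 - 3024 + 504 - 72 + 9 - 1 = 133496. Product = 92378 × 133496 = 12332093488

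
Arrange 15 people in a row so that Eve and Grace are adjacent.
Treat as block: (15-1)! × 2! = 87178291200 × 2 = 174356582400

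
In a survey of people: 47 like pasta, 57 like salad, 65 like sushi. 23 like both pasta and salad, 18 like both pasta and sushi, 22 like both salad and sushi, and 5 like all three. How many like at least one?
|A∪B∪C| = 47+57+65-23-18-22+5 = 111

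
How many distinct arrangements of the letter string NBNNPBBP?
8! / (3! × 2! × 3!) = 560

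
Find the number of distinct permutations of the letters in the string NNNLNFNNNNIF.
12! / (1! × 2! × 1! × 8!) = 5940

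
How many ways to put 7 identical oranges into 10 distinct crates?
C(7+10-1, 10-1) = C(16, 9) = 11440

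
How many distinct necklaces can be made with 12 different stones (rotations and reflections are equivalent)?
(12-1)!/2 = 39916800/2 = 19958400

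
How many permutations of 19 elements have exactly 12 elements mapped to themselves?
Choose the 12 fixed points C(19,12) = 50388, derange the rest: !7 = Σ_{j=0}^{7} (-1)^j·7!/j! = 5040 - 5040 + 2520 - 840 + 210 - 42 + 7 - 1 = 1854. Product = 50388 × 1854 = 93419352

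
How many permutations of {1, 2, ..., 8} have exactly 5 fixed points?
Choose the 5 fixed points C(8,5) = 56, derange the rest: !3 = Σ_{j=0}^{3} (-1)^j·3!/j! = 6 - 6 + 3 - 1 = 2. Product = 56 × 2 = 112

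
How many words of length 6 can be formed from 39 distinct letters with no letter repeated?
P(39,6) = 39!/(39-6)! = 2349088560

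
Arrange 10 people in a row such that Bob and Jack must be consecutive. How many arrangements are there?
Treat the 2 as one block: (10-2+1)! × 2! = 362880 × 2 = 725760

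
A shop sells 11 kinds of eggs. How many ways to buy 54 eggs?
C(54+11-1, 11-1) = C(64, 10) = 151473214816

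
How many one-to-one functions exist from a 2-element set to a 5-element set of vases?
P(5,2) = 5!/(5-2)! = 20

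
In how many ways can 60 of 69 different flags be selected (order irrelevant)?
C(69,60) = 69!/(60!×9!) = 56672074888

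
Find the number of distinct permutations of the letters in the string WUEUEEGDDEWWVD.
14! / (3! × 1! × 1! × 2! × 4! × 3!) = 50450400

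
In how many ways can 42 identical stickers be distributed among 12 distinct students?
C(42+12-1, 12-1) = C(53, 11) = 76223753060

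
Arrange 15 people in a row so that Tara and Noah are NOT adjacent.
Total - adjacent = 15! - (15-1)!×2 = 1307674368000 - 174356582400 = 1133317785600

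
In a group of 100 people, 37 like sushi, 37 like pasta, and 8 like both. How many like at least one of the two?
|A∪B| = |A| + |B| - |A∩B| = 37 + 37 - 8 = 66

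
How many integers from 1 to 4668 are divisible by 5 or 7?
⌊4668/5⌋ + ⌊4668/7⌋ - ⌊4668/35⌋ = 933 + 666 - 133 = 1466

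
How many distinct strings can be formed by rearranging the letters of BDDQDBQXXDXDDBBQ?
16! / (4! × 3! × 3! × 6!) = 33633600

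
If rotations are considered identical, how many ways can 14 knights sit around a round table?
Circular: fix one position, arrange the rest. (14-1)! = 6227020800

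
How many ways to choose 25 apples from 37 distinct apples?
C(37,25) = 37!/(25!×12!) = 1852482996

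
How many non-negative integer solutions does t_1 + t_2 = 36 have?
C(36+2-1, 2-1) = C(37, 1) = 37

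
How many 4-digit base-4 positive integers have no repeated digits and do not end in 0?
Last digit: 3 nonzero choices. First digit: 2 (nonzero, ≠last). Middle 2: P(2,2) = 2. Total = 12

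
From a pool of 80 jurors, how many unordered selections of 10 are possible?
C(80,10) = 80!/(10!×70!) = 1646492110120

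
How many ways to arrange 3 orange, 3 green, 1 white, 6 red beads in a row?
13! / (3! × 3! × 1! × 6!) = 240240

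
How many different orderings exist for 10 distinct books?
10! = 3628800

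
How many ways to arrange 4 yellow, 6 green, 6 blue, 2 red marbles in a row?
18! / (4! × 6! × 6! × 2!) = 257297040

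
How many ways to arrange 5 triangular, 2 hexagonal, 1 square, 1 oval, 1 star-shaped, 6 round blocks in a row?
16! / (5! × 2! × 1! × 1! × 1! × 6!) = 121080960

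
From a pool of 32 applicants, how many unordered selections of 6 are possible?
C(32,6) = 32!/(6!×26!) = 906192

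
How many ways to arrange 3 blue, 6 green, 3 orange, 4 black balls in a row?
16! / (3! × 6! × 3! × 4!) = 33633600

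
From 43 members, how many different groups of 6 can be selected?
C(43,6) = 43!/(6!×37!) = 6096454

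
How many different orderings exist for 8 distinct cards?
8! = 40320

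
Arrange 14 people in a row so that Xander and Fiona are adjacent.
Treat as block: (14-1)! × 2! = 6227020800 × 2 = 12454041600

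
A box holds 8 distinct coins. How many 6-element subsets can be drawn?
C(8,6) = 8!/(6!×2!) = 28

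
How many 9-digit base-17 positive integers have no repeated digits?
First digit: 16 choices (nonzero). Then descending: 16 × 16 × 15 × 14 × 13 × 12 × 11 × 10 × 9 = 8302694400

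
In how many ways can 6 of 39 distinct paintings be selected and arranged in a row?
P(39,6) = 39!/(39-6)! = 2349088560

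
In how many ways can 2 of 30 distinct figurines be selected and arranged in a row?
P(30,2) = 30!/(30-2)! = 870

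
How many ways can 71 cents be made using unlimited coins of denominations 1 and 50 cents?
Coefficient of x^71 in 1/(1-x^1) · 1/(1-x^50). Use j coins of 50 for j = 0..⌊71/50⌋ = 1, the rest in 1s: 1 + 1 = 2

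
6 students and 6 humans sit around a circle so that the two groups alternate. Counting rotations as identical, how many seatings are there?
Fix one of the students: (6-1)! ways for the remaining students, × 6! ways for the humans = 120 × 720 = 86400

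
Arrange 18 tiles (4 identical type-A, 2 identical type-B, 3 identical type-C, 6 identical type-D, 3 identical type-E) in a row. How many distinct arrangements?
18! / (4! × 2! × 3! × 6! × 3!) = 5145940800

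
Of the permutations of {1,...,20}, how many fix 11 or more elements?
Exactly j fixed points: C(20,j)·!(20-j); sum over j ≥ 11 (derangement numbers via !m = (m-1)·(!(m-1) + !(m-2)): !0..!9 = 1, 0, 1, 2, 9, 44, 265, 1854, 14833, 133496). Σ_{j=11}^{20} C(20,j)·!(20-j) = C(20,11)·!9 + C(20,12)·!8 + C(20,13)·!7 + C(20,14)·!6 + C(20,15)·!5 + C(20,16)·!4 + C(20,17)·!3 + C(20,18)·!2 + C(20,19)·!1 + C(20,20)·!0 = 167960·133496 + 125970·14833 + 77520·1854 + 38760·265 + 15504·44 + 4845·9 + 1140·2 + 190·1 + 20·0 + 1·1 = 24445222902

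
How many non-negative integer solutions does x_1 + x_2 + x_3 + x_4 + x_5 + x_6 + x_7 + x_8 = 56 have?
C(56+8-1, 8-1) = C(63, 7) = 553270671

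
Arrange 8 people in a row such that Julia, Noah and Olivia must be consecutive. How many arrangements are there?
Treat the 3 as one block: (8-3+1)! × 3! = 720 × 6 = 4320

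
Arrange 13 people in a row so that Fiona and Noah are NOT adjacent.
Total - adjacent = 13! - (13-1)!×2 = 6227020800 - 958003200 = 5269017600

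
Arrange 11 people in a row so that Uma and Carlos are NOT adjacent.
Total - adjacent = 11! - (11-1)!×2 = 39916800 - 7257600 = 32659200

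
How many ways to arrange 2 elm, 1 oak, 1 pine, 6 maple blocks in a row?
10! / (2! × 1! × 1! × 6!) = 2520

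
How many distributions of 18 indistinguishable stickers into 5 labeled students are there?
C(18+5-1, 5-1) = C(22, 4) = 7315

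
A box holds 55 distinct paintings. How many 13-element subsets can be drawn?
C(55,13) = 55!/(13!×42!) = 1451182990950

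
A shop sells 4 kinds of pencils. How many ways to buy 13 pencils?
C(13+4-1, 4-1) = C(16, 3) = 560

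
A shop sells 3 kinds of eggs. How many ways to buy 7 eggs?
C(7+3-1, 3-1) = C(9, 2) = 36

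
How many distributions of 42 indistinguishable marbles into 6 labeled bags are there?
C(42+6-1, 6-1) = C(47, 5) = 1533939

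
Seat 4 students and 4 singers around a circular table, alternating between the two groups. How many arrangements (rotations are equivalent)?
Fix one of the students: (4-1)! ways for the remaining students, × 4! ways for the singers = 6 × 24 = 144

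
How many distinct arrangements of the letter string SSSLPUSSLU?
10! / (2! × 2! × 1! × 5!) = 7560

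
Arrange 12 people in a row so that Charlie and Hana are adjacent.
Treat as block: (12-1)! × 2! = 39916800 × 2 = 79833600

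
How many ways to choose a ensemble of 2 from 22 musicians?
C(22,2) = 22!/(2!×20!) = 231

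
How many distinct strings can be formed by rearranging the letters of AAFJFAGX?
8! / (1! × 2! × 1! × 1! × 3!) = 3360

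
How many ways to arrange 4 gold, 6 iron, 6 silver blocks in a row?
16! / (4! × 6! × 6!) = 1681680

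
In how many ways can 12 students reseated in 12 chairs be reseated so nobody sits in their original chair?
!12 = Σ_{j=0}^{12} (-1)^j·12!/j! = 479001600 - 479001600 + 239500800 - 79833600 + 19958400 - 3991680 + 665280 - 95040 + 11880 - 1320 + 132 - 12 + 1 = 176214841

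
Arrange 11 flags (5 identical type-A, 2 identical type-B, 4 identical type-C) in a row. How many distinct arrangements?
11! / (5! × 2! × 4!) = 6930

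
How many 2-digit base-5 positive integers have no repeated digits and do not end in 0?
Last digit: 4 nonzero choices. First digit: 3 (nonzero, ≠last). Middle 0: P(3,0) = 1. Total = 12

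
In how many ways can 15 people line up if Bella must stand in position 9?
Fix one position: (15-1)! = 87178291200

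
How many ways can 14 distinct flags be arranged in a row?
14! = 87178291200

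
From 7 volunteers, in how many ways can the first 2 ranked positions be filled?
P(7,2) = 7!/(7-2)! = 42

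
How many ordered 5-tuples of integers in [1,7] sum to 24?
Coefficient of x^24 in (x + x² + ... + x^7)^5. By inclusion-exclusion on dice exceeding 7: Σ_j (-1)^j C(5,j)·C(24-1-7j, 4) = C(5,0)·C(23,4) - C(5,1)·C(16,4) + C(5,2)·C(9,4) = 1·8855 - 5·1820 + 10·126 = 1015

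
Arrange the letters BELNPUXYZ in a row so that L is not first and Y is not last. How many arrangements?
By inclusion-exclusion: 9! - 2×(9-1)! + (9-2)! = 362880 - 80640 + 5040 = 287280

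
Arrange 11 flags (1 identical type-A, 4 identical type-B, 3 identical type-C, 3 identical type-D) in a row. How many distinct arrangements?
11! / (1! × 4! × 3! × 3!) = 46200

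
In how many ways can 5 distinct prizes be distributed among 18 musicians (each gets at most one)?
P(18,5) = 18!/(18-5)! = 1028160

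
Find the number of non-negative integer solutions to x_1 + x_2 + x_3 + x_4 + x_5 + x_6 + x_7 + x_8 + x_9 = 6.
C(6+9-1, 9-1) = C(14, 8) = 3003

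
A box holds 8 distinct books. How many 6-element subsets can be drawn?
C(8,6) = 8!/(6!×2!) = 28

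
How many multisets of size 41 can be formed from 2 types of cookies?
C(41+2-1, 2-1) = C(42, 1) = 42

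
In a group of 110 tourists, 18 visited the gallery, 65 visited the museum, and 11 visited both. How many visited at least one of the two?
|A∪B| = |A| + |B| - |A∩B| = 18 + 65 - 11 = 72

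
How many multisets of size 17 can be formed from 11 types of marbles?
C(17+11-1, 11-1) = C(27, 10) = 8436285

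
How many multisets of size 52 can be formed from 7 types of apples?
C(52+7-1, 7-1) = C(58, 6) = 40475358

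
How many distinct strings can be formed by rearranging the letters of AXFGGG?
6! / (1! × 1! × 1! × 3!) = 120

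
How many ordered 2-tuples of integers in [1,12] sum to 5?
Coefficient of x^5 in (x + x² + ... + x^12)^2. By inclusion-exclusion on dice exceeding 12: Σ_j (-1)^j C(2,j)·C(5-1-12j, 1) = C(2,0)·C(4,1) = 1·4 = 4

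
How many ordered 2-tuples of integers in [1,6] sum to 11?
Coefficient of x^11 in (x + x² + ... + x^6)^2. By inclusion-exclusion on dice exceeding 6: Σ_j (-1)^j C(2,j)·C(11-1-6j, 1) = C(2,0)·C(10,1) - C(2,1)·C(4,1) = 1·10 - 2·4 = 2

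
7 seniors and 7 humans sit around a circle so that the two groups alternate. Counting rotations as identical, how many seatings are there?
Fix one of the seniors: (7-1)! ways for the remaining seniors, × 7! ways for the humans = 720 × 5040 = 3628800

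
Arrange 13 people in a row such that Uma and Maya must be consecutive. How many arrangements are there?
Treat the 2 as one block: (13-2+1)! × 2! = 479001600 × 2 = 958003200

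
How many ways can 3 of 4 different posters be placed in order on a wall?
P(4,3) = 4!/(4-3)! = 24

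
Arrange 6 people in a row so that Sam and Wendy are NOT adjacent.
Total - adjacent = 6! - (6-1)!×2 = 720 - 240 = 480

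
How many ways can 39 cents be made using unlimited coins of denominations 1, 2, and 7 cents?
Coefficient of x^39 in 1/(1-x^1) · 1/(1-x^2) · 1/(1-x^7). Case on j = number of 7-cent coins (j = 0..5); remainder r = 39 - 7j is made from {1,2} in ⌊r/2⌋+1 ways. r = 39, 32, 25, 18, 11, 4 → 20 + 17 + 13 + 10 + 6 + 3 = 69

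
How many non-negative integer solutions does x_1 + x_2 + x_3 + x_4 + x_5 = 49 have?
C(49+5-1, 5-1) = C(53, 4) = 292825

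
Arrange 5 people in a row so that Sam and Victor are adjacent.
Treat as block: (5-1)! × 2! = 24 × 2 = 48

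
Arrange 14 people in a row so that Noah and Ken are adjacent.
Treat as block: (14-1)! × 2! = 6227020800 × 2 = 12454041600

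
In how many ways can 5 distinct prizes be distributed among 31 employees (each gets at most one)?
P(31,5) = 31!/(31-5)! = 20389320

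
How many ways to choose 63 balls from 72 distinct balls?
C(72,63) = 72!/(63!×9!) = 85113005120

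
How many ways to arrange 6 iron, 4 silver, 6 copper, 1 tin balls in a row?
17! / (6! × 4! × 6! × 1!) = 28588560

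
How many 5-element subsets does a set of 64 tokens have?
C(64,5) = 64!/(5!×59!) = 7624512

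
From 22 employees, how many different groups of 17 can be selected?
C(22,17) = 22!/(17!×5!) = 26334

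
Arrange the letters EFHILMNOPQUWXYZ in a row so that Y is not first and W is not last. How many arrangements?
By inclusion-exclusion: 15! - 2×(15-1)! + (15-2)! = 1307674368000 - 174356582400 + 6227020800 = 1139544806400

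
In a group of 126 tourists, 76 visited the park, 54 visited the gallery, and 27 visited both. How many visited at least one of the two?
|A∪B| = |A| + |B| - |A∩B| = 76 + 54 - 27 = 103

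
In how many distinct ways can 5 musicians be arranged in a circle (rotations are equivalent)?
Circular: fix one position, arrange the rest. (5-1)! = 24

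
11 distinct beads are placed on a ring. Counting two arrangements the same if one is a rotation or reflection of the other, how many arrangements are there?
(11-1)!/2 = 3628800/2 = 1814400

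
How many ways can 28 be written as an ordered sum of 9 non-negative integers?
C(28+9-1, 9-1) = C(36, 8) = 30260340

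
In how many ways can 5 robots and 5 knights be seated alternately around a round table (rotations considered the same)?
Fix one of the robots: (5-1)! ways for the remaining robots, × 5! ways for the knights = 24 × 120 = 2880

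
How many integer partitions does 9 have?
Pentagonal recurrence p(n) = p(n-1) + p(n-2) - p(n-5) - p(n-7) + p(n-12) + p(n-15) - ... gives p(0..8) = 1, 1, 2, 3, 5, 7, 11, 15, 22. p(9) = p(8) + p(7) - p(4) - p(2) = 22 + 15 - 5 - 2 = 30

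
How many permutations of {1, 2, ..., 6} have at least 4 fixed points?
Exactly j fixed points: C(6,j)·!(6-j); sum over j ≥ 4 (derangement numbers via !m = (m-1)·(!(m-1) + !(m-2)): !0..!2 = 1, 0, 1). Σ_{j=4}^{6} C(6,j)·!(6-j) = C(6,4)·!2 + C(6,5)·!1 + C(6,6)·!0 = 15·1 + 6·0 + 1·1 = 16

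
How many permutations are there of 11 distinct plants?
11! = 39916800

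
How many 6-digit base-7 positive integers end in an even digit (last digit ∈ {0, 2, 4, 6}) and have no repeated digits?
Last∈{0,2,4,6}. Last=0: 720. Last nonzero: 3×5×P(5,4) = 1800. Total = 2520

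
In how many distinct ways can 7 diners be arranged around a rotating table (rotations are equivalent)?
Circular: fix one position, arrange the rest. (7-1)! = 720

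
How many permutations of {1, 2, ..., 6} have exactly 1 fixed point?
Choose the 1 fixed point C(6,1) = 6, derange the rest: !5 = Σ_{j=0}^{5} (-1)^j·5!/j! = 120 - 120 + 60 - 20 + 5 - 1 = 44. Product = 6 × 44 = 264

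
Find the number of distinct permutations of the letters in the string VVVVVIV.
7! / (1! × 6!) = 7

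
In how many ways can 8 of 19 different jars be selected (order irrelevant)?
C(19,8) = 19!/(8!×11!) = 75582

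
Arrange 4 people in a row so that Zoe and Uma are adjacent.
Treat as block: (4-1)! × 2! = 6 × 2 = 12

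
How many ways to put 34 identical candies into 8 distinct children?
C(34+8-1, 8-1) = C(41, 7) = 22481940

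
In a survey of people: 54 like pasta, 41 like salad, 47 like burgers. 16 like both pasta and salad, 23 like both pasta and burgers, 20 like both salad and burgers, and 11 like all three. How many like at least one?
|A∪B∪C| = 54+41+47-16-23-20+11 = 94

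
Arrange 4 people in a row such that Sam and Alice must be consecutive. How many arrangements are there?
Treat the 2 as one block: (4-2+1)! × 2! = 6 × 2 = 12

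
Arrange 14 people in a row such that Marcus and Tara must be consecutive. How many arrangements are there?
Treat the 2 as one block: (14-2+1)! × 2! = 6227020800 × 2 = 12454041600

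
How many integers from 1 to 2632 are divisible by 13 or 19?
⌊2632/13⌋ + ⌊2632/19⌋ - ⌊2632/247⌋ = 202 + 138 - 10 = 330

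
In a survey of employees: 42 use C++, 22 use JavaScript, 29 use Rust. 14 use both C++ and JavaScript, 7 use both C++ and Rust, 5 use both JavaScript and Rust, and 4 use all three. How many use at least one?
|A∪B∪C| = 42+22+29-14-7-5+4 = 71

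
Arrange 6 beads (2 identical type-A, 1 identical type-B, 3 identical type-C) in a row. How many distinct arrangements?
6! / (2! × 1! × 3!) = 60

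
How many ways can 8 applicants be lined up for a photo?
8! = 40320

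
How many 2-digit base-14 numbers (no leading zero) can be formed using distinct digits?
First digit: 13 choices (nonzero). Then descending: 13 × 13 = 169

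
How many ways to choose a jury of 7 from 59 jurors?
C(59,7) = 59!/(7!×52!) = 341149446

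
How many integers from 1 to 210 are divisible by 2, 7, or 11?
⌊210/2⌋+⌊210/7⌋+⌊210/11⌋ - ⌊210/14⌋-⌊210/22⌋-⌊210/77⌋ + ⌊210/154⌋ = 105+30+19 - 15-9-2 + 1 = 129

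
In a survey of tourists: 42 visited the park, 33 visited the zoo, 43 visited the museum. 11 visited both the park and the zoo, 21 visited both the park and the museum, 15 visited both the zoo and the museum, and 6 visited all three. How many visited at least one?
|A∪B∪C| = 42+33+43-11-21-15+6 = 77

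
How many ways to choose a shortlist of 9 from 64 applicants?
C(64,9) = 64!/(9!×55!) = 27540584512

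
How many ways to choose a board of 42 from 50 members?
C(50,42) = 50!/(42!×8!) = 536878650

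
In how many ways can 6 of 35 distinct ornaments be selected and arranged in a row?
P(35,6) = 35!/(35-6)! = 1168675200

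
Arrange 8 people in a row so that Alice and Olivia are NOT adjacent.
Total - adjacent = 8! - (8-1)!×2 = 40320 - 10080 = 30240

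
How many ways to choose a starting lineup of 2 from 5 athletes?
C(5,2) = 5!/(2!×3!) = 10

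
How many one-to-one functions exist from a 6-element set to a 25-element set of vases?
P(25,6) = 25!/(25-6)! = 127512000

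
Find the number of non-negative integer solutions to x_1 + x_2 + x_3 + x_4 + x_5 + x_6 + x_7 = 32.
C(32+7-1, 7-1) = C(38, 6) = 2760681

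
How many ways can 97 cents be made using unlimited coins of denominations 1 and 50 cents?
Coefficient of x^97 in 1/(1-x^1) · 1/(1-x^50). Use j coins of 50 for j = 0..⌊97/50⌋ = 1, the rest in 1s: 1 + 1 = 2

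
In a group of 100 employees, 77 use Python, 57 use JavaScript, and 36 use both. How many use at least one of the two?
|A∪B| = |A| + |B| - |A∩B| = 77 + 57 - 36 = 98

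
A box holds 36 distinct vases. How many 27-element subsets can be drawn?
C(36,27) = 36!/(27!×9!) = 94143280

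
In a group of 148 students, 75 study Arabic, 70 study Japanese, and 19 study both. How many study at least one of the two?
|A∪B| = |A| + |B| - |A∩B| = 75 + 70 - 19 = 126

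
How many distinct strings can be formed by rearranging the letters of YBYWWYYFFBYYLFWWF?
17! / (2! × 6! × 4! × 4! × 1!) = 428828400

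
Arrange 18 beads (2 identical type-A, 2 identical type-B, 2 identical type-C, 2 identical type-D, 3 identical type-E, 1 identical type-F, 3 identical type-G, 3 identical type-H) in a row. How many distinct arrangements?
18! / (2! × 2! × 2! × 2! × 3! × 1! × 3! × 3!) = 1852538688000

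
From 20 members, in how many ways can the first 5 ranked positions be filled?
P(20,5) = 20!/(20-5)! = 1860480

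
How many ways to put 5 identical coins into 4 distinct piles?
C(5+4-1, 4-1) = C(8, 3) = 56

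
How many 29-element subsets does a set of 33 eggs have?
C(33,29) = 33!/(29!×4!) = 40920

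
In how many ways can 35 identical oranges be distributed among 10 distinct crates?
C(35+10-1, 10-1) = C(44, 9) = 708930508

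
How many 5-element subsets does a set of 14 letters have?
C(14,5) = 14!/(5!×9!) = 2002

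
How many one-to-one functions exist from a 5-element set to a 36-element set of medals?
P(36,5) = 36!/(36-5)! = 45239040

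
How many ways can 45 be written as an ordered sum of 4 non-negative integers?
C(45+4-1, 4-1) = C(48, 3) = 17296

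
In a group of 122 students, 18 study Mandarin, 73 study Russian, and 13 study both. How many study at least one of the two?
|A∪B| = |A| + |B| - |A∩B| = 18 + 73 - 13 = 78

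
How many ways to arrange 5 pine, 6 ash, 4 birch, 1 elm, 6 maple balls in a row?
22! / (5! × 6! × 4! × 1! × 6!) = 752851139040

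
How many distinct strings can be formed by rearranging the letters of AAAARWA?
7! / (1! × 1! × 5!) = 42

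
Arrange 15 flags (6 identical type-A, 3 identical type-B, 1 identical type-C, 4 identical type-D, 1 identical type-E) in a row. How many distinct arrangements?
15! / (6! × 3! × 1! × 4! × 1!) = 12612600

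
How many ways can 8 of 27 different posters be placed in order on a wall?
P(27,8) = 27!/(27-8)! = 89513424000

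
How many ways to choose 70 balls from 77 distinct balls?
C(77,70) = 77!/(70!×7!) = 2404808340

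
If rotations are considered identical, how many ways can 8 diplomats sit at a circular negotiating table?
Circular: fix one position, arrange the rest. (8-1)! = 5040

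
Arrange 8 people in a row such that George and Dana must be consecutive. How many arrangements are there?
Treat the 2 as one block: (8-2+1)! × 2! = 5040 × 2 = 10080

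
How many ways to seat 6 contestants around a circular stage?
Circular: fix one position, arrange the rest. (6-1)! = 120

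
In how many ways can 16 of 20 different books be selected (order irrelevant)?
C(20,16) = 20!/(16!×4!) = 4845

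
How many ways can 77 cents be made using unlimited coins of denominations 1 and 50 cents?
Coefficient of x^77 in 1/(1-x^1) · 1/(1-x^50). Use j coins of 50 for j = 0..⌊77/50⌋ = 1, the rest in 1s: 1 + 1 = 2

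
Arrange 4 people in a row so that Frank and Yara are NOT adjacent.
Total - adjacent = 4! - (4-1)!×2 = 24 - 12 = 12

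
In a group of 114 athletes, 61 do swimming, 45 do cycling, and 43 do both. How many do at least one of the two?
|A∪B| = |A| + |B| - |A∩B| = 61 + 45 - 43 = 63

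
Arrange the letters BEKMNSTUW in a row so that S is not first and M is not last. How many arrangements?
By inclusion-exclusion: 9! - 2×(9-1)! + (9-2)! = 362880 - 80640 + 5040 = 287280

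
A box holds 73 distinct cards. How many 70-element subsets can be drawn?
C(73,70) = 73!/(70!×3!) = 62196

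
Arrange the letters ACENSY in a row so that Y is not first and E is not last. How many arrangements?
By inclusion-exclusion: 6! - 2×(6-1)! + (6-2)! = 720 - 240 + 24 = 504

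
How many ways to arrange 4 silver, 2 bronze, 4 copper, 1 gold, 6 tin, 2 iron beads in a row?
19! / (4! × 2! × 4! × 1! × 6! × 2!) = 73329656400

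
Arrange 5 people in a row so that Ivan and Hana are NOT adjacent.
Total - adjacent = 5! - (5-1)!×2 = 120 - 48 = 72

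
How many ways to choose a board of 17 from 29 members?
C(29,17) = 29!/(17!×12!) = 51895935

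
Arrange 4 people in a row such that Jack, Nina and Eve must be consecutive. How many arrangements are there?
Treat the 3 as one block: (4-3+1)! × 3! = 2 × 6 = 12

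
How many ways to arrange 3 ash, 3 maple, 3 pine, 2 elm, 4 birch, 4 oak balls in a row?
19! / (3! × 3! × 3! × 2! × 4! × 4!) = 488864376000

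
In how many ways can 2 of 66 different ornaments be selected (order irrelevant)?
C(66,2) = 66!/(2!×64!) = 2145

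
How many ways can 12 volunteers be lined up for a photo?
12! = 479001600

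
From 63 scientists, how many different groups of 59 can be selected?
C(63,59) = 63!/(59!×4!) = 595665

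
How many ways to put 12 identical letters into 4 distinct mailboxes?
C(12+4-1, 4-1) = C(15, 3) = 455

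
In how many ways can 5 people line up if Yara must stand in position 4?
Fix one position: (5-1)! = 24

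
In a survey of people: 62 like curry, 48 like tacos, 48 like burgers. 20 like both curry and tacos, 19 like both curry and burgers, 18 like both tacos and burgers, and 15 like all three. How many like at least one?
|A∪B∪C| = 62+48+48-20-19-18+15 = 116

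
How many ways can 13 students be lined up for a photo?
13! = 6227020800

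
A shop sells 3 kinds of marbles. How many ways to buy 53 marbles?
C(53+3-1, 3-1) = C(55, 2) = 1485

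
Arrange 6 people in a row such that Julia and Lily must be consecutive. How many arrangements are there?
Treat the 2 as one block: (6-2+1)! × 2! = 120 × 2 = 240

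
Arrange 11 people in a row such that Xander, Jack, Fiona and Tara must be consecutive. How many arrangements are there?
Treat the 4 as one block: (11-4+1)! × 4! = 40320 × 24 = 967680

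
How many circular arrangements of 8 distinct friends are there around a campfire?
Circular: fix one position, arrange the rest. (8-1)! = 5040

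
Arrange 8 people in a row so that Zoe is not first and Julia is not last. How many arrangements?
By inclusion-exclusion: 8! - 2×(8-1)! + (8-2)! = 40320 - 10080 + 720 = 30960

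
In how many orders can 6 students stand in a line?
6! = 720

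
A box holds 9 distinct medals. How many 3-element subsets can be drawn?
C(9,3) = 9!/(3!×6!) = 84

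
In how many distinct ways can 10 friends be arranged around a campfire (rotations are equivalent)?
Circular: fix one position, arrange the rest. (10-1)! = 362880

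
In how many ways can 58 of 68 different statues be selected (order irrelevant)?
C(68,58) = 68!/(58!×10!) = 290752384208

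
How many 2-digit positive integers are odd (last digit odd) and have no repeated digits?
Last∈{1,3,5,7,9}. Last=0: 0. Last nonzero: 5×8×P(8,0) = 40. Total = 40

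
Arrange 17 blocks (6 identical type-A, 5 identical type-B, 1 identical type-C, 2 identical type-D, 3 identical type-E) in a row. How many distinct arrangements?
17! / (6! × 5! × 1! × 2! × 3!) = 343062720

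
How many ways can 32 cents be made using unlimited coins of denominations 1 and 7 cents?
Coefficient of x^32 in 1/(1-x^1) · 1/(1-x^7). Use j coins of 7 for j = 0..⌊32/7⌋ = 4, the rest in 1s: 4 + 1 = 5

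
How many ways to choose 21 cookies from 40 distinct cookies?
C(40,21) = 40!/(21!×19!) = 131282408400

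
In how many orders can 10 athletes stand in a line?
10! = 3628800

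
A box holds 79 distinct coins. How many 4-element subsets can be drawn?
C(79,4) = 79!/(4!×75!) = 1502501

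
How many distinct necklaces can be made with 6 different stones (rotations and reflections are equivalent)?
(6-1)!/2 = 120/2 = 60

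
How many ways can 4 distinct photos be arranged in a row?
4! = 24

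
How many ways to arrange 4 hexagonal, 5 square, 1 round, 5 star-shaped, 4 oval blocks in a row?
19! / (4! × 5! × 1! × 5! × 4!) = 14665931280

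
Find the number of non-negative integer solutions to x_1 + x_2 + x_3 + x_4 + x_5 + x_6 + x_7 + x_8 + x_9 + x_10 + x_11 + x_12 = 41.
C(41+12-1, 12-1) = C(52, 11) = 60403728840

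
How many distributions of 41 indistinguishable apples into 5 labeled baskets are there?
C(41+5-1, 5-1) = C(45, 4) = 148995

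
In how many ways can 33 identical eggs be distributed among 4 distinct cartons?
C(33+4-1, 4-1) = C(36, 3) = 7140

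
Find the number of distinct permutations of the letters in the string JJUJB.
5! / (3! × 1! × 1!) = 20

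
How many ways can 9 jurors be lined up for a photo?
9! = 362880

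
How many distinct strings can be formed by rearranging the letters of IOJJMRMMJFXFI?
13! / (2! × 2! × 1! × 3! × 1! × 1! × 3!) = 43243200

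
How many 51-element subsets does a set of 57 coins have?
C(57,51) = 57!/(51!×6!) = 36288252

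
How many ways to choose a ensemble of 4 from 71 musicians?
C(71,4) = 71!/(4!×67!) = 971635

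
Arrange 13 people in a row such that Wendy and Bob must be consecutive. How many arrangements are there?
Treat the 2 as one block: (13-2+1)! × 2! = 479001600 × 2 = 958003200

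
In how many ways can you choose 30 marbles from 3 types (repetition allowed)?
C(30+3-1, 3-1) = C(32, 2) = 496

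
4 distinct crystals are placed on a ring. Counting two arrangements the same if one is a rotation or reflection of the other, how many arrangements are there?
(4-1)!/2 = 6/2 = 3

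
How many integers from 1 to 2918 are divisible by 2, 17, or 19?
⌊2918/2⌋+⌊2918/17⌋+⌊2918/19⌋ - ⌊2918/34⌋-⌊2918/38⌋-⌊2918/323⌋ + ⌊2918/646⌋ = 1459+171+153 - 85-76-9 + 4 = 1617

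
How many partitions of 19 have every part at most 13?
Let r_j(i) = number of partitions of i into parts ≤ j, for i = 0..19. r_1(i) = 1 for all i; r_j(i) = r_{j-1}(i) + r_j(i-j). Rows j = 2..13: ≤2: 1 1 2 2 3 3 4 4 5 5 6 6 7 7 8 8 9 9 10 10; ≤3: 1 1 2 3 4 5 7 8 10 12 14 16 19 21 24 27 30 33 37 40; ≤4: 1 1 2 3 5 6 9 11 15 18 23 27 34 39 47 54 64 72 84 94; ≤5: 1 1 2 3 5 7 10 13 18 23 30 37 47 57 70 84 101 119 141 164; ≤6: 1 1 2 3 5 7 11 14 20 26 35 44 58 71 90 110 136 163 199 235; ≤7: 1 1 2 3 5 7 11 15 21 28 38 49 65 82 105 131 164 201 248 300; ≤8: 1 1 2 3 5 7 11 15 22 29 40 52 70 89 116 146 186 230 288 352; ≤9: 1 1 2 3 5 7 11 15 22 30 41 54 73 94 123 157 201 252 318 393; ≤10: 1 1 2 3 5 7 11 15 22 30 42 55 75 97 128 164 212 267 340 423; ≤11: 1 1 2 3 5 7 11 15 22 30 42 56 76 99 131 169 219 278 355 445; ≤12: 1 1 2 3 5 7 11 15 22 30 42 56 77 100 133 172 224 285 366 460; ≤13: 1 1 2 3 5 7 11 15 22 30 42 56 77 101 134 174 227 290 373 471. r_13(19) = 471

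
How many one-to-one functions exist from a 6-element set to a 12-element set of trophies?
P(12,6) = 12!/(12-6)! = 665280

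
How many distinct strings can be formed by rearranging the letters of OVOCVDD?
7! / (2! × 1! × 2! × 2!) = 630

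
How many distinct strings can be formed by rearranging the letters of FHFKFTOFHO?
10! / (1! × 1! × 4! × 2! × 2!) = 37800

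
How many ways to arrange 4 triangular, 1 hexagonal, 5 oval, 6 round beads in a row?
16! / (4! × 1! × 5! × 6!) = 10090080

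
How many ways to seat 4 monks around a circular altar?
Circular: fix one position, arrange the rest. (4-1)! = 6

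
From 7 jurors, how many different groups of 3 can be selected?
C(7,3) = 7!/(3!×4!) = 35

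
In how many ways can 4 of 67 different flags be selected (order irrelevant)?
C(67,4) = 67!/(4!×63!) = 766480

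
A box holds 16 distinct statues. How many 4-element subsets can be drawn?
C(16,4) = 16!/(4!×12!) = 1820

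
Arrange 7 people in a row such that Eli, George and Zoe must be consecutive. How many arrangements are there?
Treat the 3 as one block: (7-3+1)! × 3! = 120 × 6 = 720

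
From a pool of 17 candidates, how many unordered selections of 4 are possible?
C(17,4) = 17!/(4!×13!) = 2380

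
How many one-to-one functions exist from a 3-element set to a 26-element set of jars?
P(26,3) = 26!/(26-3)! = 15600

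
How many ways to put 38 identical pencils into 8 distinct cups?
C(38+8-1, 8-1) = C(45, 7) = 45379620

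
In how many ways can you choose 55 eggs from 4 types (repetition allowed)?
C(55+4-1, 4-1) = C(58, 3) = 30856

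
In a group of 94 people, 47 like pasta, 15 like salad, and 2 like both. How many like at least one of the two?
|A∪B| = |A| + |B| - |A∩B| = 47 + 15 - 2 = 60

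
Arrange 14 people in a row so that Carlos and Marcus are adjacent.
Treat as block: (14-1)! × 2! = 6227020800 × 2 = 12454041600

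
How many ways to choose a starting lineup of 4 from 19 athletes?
C(19,4) = 19!/(4!×15!) = 3876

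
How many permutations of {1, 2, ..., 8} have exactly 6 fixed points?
Choose the 6 fixed points C(8,6) = 28, derange the rest: !2 = Σ_{j=0}^{2} (-1)^j·2!/j! = 2 - 2 + 1 = 1. Product = 28 × 1 = 28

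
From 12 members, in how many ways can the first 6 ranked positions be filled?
P(12,6) = 12!/(12-6)! = 665280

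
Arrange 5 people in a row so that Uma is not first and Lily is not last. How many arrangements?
By inclusion-exclusion: 5! - 2×(5-1)! + (5-2)! = 120 - 48 + 6 = 78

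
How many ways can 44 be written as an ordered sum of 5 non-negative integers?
C(44+5-1, 5-1) = C(48, 4) = 194580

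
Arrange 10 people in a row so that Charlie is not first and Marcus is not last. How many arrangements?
By inclusion-exclusion: 10! - 2×(10-1)! + (10-2)! = 3628800 - 725760 + 40320 = 2943360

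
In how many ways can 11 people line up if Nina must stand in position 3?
Fix one position: (11-1)! = 3628800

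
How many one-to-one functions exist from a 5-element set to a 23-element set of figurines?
P(23,5) = 23!/(23-5)! = 4037880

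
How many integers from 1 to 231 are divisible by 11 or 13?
⌊231/11⌋ + ⌊231/13⌋ - ⌊231/143⌋ = 21 + 17 - 1 = 37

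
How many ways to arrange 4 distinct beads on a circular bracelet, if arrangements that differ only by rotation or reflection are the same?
(4-1)!/2 = 6/2 = 3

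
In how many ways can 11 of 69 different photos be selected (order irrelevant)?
C(69,11) = 69!/(11!×58!) = 1823810410032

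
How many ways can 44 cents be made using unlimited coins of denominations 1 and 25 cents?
Coefficient of x^44 in 1/(1-x^1) · 1/(1-x^25). Use j coins of 25 for j = 0..⌊44/25⌋ = 1, the rest in 1s: 1 + 1 = 2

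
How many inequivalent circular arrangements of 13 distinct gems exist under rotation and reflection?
(13-1)!/2 = 479001600/2 = 239500800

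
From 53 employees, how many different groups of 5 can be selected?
C(53,5) = 53!/(5!×48!) = 2869685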